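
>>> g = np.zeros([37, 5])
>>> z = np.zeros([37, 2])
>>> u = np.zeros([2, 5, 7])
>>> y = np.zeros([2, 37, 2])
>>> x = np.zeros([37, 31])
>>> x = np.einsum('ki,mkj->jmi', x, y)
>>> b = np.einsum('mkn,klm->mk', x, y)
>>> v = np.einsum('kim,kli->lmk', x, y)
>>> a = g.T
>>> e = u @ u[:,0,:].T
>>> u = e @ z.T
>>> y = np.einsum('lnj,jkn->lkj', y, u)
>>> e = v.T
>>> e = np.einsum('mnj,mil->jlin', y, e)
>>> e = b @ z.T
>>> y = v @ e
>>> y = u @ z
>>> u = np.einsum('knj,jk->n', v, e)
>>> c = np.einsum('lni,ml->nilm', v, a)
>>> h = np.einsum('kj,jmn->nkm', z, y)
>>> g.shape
(37, 5)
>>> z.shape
(37, 2)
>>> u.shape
(31,)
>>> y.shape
(2, 5, 2)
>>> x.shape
(2, 2, 31)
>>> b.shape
(2, 2)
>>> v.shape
(37, 31, 2)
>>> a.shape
(5, 37)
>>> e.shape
(2, 37)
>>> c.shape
(31, 2, 37, 5)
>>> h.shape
(2, 37, 5)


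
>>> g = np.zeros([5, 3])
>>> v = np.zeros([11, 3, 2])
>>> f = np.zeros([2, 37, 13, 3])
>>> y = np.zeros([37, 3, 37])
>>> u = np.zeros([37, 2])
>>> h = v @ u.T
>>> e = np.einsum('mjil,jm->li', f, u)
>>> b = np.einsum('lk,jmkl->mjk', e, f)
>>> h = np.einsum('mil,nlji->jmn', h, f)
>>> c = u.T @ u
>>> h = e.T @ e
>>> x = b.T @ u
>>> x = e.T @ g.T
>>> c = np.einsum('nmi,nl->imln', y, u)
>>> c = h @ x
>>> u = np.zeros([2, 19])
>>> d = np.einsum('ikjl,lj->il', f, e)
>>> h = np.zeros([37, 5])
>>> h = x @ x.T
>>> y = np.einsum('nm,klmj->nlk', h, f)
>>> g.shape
(5, 3)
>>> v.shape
(11, 3, 2)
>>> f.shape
(2, 37, 13, 3)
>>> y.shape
(13, 37, 2)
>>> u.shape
(2, 19)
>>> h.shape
(13, 13)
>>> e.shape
(3, 13)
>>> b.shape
(37, 2, 13)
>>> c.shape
(13, 5)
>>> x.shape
(13, 5)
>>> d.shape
(2, 3)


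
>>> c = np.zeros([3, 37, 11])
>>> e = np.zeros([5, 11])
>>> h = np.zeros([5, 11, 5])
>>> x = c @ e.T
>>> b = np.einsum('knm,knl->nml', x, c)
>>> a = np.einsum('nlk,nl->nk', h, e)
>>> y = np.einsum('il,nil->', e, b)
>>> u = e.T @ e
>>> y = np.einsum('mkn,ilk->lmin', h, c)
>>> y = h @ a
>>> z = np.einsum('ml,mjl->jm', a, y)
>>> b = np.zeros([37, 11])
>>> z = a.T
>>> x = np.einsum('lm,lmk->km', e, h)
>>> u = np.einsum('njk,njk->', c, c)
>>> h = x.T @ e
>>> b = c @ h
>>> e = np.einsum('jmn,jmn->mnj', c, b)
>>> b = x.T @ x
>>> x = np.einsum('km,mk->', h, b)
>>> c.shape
(3, 37, 11)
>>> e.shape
(37, 11, 3)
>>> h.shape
(11, 11)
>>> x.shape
()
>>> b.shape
(11, 11)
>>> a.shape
(5, 5)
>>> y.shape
(5, 11, 5)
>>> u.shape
()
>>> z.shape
(5, 5)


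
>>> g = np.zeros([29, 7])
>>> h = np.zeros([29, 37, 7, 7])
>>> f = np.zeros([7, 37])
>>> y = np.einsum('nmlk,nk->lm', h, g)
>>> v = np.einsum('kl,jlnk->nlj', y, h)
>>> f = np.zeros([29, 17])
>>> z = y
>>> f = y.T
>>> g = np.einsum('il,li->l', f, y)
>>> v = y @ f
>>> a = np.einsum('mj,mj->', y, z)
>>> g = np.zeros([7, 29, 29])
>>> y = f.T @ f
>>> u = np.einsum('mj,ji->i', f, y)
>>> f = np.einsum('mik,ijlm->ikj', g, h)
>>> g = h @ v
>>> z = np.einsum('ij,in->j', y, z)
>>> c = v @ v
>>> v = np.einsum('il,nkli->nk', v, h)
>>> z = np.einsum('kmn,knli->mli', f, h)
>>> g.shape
(29, 37, 7, 7)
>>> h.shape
(29, 37, 7, 7)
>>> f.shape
(29, 29, 37)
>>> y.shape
(7, 7)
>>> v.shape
(29, 37)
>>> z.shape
(29, 7, 7)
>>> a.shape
()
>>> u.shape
(7,)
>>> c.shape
(7, 7)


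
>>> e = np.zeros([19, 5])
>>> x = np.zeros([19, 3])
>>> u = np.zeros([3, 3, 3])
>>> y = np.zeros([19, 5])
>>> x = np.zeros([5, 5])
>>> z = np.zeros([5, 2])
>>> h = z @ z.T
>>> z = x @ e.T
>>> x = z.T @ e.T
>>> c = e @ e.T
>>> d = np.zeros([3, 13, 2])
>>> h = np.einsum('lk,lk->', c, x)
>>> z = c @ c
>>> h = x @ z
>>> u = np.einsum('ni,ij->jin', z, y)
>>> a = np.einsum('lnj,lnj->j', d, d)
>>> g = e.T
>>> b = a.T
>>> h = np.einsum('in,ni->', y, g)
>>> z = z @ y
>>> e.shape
(19, 5)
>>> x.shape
(19, 19)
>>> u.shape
(5, 19, 19)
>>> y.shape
(19, 5)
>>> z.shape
(19, 5)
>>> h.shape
()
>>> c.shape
(19, 19)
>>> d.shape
(3, 13, 2)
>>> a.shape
(2,)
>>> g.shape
(5, 19)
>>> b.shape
(2,)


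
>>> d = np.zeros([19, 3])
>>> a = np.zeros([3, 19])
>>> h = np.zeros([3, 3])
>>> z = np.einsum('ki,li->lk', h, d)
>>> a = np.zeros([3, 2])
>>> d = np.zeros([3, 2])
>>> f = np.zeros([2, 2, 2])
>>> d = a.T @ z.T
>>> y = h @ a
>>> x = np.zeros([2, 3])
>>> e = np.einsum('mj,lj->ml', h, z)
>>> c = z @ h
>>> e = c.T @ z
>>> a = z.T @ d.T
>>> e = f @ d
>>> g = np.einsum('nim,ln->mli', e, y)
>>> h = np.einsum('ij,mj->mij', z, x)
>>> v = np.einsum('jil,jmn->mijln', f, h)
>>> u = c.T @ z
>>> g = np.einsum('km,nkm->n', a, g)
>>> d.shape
(2, 19)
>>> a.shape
(3, 2)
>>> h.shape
(2, 19, 3)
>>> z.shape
(19, 3)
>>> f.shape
(2, 2, 2)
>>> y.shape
(3, 2)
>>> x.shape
(2, 3)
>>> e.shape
(2, 2, 19)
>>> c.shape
(19, 3)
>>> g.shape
(19,)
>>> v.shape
(19, 2, 2, 2, 3)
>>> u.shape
(3, 3)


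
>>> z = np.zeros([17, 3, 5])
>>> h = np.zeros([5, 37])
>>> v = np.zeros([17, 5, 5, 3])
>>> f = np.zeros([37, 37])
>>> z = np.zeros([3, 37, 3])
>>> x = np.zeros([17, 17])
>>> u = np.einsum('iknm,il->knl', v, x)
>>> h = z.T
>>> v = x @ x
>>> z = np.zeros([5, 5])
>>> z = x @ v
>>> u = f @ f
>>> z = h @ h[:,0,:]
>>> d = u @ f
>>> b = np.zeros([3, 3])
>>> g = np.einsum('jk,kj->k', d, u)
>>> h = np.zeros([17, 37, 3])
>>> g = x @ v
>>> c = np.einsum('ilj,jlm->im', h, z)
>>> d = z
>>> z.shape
(3, 37, 3)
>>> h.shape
(17, 37, 3)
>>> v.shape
(17, 17)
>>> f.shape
(37, 37)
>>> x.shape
(17, 17)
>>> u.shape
(37, 37)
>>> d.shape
(3, 37, 3)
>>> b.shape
(3, 3)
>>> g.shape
(17, 17)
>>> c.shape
(17, 3)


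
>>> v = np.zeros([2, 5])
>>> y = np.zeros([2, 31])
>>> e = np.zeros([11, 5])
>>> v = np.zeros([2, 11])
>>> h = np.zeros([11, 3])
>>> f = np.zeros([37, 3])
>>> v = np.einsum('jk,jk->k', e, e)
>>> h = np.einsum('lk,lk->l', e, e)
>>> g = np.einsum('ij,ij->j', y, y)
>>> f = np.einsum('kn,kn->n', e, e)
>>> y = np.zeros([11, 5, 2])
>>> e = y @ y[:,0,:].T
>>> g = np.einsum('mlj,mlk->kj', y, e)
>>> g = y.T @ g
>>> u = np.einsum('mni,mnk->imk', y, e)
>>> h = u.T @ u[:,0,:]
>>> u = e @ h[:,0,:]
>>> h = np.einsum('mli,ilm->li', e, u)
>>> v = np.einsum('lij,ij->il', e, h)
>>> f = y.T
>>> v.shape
(5, 11)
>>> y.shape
(11, 5, 2)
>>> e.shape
(11, 5, 11)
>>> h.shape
(5, 11)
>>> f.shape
(2, 5, 11)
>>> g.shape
(2, 5, 2)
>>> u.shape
(11, 5, 11)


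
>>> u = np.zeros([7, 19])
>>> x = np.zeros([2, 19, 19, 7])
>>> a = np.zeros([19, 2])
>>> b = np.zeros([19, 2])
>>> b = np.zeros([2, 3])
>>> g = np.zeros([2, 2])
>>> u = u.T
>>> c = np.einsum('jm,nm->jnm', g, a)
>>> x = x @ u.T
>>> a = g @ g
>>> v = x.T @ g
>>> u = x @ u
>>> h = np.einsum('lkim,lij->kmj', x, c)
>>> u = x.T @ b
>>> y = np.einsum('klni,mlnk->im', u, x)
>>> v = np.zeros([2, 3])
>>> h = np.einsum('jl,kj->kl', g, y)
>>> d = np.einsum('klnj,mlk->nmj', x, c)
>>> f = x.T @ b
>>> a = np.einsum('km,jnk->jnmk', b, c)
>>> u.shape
(19, 19, 19, 3)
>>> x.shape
(2, 19, 19, 19)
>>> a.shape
(2, 19, 3, 2)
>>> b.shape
(2, 3)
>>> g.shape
(2, 2)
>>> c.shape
(2, 19, 2)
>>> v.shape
(2, 3)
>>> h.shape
(3, 2)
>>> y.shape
(3, 2)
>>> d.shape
(19, 2, 19)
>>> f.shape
(19, 19, 19, 3)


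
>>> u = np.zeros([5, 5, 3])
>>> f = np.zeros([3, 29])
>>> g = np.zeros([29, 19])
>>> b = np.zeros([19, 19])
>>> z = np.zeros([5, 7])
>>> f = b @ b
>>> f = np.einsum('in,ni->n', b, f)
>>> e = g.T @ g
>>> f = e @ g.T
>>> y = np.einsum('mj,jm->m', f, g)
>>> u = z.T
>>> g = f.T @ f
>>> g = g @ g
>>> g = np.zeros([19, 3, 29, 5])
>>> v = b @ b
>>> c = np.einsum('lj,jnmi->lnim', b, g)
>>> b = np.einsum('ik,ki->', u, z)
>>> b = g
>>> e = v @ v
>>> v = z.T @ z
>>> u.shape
(7, 5)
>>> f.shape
(19, 29)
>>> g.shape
(19, 3, 29, 5)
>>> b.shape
(19, 3, 29, 5)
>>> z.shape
(5, 7)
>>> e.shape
(19, 19)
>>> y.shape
(19,)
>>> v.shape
(7, 7)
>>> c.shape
(19, 3, 5, 29)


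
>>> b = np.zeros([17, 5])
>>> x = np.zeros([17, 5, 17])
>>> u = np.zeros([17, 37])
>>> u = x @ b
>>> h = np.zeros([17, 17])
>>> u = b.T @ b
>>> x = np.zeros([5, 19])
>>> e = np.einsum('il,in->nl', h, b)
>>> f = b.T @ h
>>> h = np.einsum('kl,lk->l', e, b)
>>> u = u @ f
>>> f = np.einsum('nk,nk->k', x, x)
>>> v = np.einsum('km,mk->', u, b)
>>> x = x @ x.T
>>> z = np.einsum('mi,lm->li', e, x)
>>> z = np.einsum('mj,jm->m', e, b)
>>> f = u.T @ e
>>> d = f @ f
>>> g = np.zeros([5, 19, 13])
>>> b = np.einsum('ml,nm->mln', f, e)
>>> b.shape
(17, 17, 5)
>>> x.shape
(5, 5)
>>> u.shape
(5, 17)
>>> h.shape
(17,)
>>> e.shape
(5, 17)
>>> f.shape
(17, 17)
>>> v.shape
()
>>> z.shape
(5,)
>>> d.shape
(17, 17)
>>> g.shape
(5, 19, 13)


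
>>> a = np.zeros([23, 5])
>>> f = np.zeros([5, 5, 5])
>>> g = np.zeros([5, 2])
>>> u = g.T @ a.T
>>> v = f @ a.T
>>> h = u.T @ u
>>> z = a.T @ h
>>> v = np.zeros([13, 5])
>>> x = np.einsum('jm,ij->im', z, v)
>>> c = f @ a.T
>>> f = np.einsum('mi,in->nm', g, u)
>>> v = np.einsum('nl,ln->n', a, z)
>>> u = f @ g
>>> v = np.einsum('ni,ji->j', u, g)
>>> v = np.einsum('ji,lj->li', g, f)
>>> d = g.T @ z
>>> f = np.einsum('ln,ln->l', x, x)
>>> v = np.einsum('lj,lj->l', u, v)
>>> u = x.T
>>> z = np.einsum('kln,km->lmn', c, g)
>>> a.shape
(23, 5)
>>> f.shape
(13,)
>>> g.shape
(5, 2)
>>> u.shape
(23, 13)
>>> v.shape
(23,)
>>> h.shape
(23, 23)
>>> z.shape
(5, 2, 23)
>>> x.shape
(13, 23)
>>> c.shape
(5, 5, 23)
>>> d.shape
(2, 23)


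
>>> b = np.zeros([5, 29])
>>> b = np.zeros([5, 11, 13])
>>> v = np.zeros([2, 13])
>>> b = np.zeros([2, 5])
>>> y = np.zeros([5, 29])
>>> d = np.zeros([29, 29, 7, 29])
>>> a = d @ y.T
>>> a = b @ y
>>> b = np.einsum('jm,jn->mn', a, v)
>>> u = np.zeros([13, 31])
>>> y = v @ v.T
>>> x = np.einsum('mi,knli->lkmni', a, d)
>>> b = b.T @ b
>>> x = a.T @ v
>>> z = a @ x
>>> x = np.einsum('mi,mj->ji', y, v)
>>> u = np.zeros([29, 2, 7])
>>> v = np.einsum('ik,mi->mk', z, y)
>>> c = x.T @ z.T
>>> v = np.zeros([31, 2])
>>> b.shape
(13, 13)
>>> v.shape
(31, 2)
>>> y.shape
(2, 2)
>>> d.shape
(29, 29, 7, 29)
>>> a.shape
(2, 29)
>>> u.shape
(29, 2, 7)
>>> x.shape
(13, 2)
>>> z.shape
(2, 13)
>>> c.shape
(2, 2)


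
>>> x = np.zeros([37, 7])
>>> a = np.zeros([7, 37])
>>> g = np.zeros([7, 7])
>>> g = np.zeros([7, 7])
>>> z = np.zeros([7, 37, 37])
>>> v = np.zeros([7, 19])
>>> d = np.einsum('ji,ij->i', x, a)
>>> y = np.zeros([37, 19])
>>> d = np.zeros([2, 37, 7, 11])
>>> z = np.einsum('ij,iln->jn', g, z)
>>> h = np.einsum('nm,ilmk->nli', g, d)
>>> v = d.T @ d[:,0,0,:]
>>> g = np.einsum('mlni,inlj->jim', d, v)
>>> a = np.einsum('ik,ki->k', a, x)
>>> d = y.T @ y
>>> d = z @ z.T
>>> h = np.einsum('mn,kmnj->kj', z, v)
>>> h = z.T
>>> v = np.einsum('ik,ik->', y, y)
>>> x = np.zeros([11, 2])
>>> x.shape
(11, 2)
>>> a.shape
(37,)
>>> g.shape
(11, 11, 2)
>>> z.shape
(7, 37)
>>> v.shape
()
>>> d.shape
(7, 7)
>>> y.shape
(37, 19)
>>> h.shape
(37, 7)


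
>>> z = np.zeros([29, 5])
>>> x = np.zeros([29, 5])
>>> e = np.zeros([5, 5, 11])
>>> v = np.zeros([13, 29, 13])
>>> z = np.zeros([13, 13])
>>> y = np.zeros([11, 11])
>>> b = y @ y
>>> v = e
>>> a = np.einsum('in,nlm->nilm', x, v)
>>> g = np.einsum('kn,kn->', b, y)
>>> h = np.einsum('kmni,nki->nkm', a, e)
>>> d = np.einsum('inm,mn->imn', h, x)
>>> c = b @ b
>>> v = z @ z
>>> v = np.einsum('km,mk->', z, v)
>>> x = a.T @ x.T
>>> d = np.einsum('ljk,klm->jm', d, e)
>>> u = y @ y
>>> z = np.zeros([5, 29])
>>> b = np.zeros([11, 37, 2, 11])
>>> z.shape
(5, 29)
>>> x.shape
(11, 5, 29, 29)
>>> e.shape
(5, 5, 11)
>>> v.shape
()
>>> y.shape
(11, 11)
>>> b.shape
(11, 37, 2, 11)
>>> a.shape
(5, 29, 5, 11)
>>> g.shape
()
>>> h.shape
(5, 5, 29)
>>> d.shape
(29, 11)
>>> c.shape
(11, 11)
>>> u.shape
(11, 11)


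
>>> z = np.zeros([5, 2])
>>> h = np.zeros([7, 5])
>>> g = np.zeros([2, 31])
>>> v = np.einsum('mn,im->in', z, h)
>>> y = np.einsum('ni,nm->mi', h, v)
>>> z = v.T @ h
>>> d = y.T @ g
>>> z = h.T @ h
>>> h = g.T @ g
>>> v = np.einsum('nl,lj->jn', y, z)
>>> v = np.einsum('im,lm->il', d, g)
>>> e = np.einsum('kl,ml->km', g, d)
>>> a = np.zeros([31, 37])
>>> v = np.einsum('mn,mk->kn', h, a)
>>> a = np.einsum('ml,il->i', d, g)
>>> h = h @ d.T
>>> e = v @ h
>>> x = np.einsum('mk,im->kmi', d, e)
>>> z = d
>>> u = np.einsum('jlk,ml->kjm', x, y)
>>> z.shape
(5, 31)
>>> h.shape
(31, 5)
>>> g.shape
(2, 31)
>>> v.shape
(37, 31)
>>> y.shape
(2, 5)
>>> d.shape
(5, 31)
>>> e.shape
(37, 5)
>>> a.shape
(2,)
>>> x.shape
(31, 5, 37)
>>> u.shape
(37, 31, 2)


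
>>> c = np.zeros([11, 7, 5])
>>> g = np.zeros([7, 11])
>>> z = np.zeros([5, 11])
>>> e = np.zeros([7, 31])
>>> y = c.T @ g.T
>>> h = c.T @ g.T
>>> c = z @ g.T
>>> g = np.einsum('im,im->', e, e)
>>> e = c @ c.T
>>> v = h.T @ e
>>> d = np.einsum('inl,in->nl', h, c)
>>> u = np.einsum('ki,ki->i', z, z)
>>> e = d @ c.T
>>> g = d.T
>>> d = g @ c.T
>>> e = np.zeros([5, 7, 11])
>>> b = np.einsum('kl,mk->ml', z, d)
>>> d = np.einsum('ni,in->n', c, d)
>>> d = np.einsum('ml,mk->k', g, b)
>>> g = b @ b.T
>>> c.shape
(5, 7)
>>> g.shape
(7, 7)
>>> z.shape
(5, 11)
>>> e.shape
(5, 7, 11)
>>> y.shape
(5, 7, 7)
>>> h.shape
(5, 7, 7)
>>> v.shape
(7, 7, 5)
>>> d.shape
(11,)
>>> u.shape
(11,)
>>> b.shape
(7, 11)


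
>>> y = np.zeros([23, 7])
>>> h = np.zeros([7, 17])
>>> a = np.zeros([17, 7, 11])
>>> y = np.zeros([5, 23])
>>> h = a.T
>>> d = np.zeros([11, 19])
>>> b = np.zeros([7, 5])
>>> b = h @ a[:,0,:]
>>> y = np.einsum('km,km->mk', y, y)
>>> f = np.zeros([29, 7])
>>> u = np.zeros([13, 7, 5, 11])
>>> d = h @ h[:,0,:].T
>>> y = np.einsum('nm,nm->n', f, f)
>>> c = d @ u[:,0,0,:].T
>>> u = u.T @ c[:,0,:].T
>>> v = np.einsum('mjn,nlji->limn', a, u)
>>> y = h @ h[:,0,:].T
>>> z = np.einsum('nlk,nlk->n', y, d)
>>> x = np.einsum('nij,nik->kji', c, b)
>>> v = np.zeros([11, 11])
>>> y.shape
(11, 7, 11)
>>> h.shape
(11, 7, 17)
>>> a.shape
(17, 7, 11)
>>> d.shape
(11, 7, 11)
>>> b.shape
(11, 7, 11)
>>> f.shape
(29, 7)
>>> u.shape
(11, 5, 7, 11)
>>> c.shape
(11, 7, 13)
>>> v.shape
(11, 11)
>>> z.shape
(11,)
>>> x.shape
(11, 13, 7)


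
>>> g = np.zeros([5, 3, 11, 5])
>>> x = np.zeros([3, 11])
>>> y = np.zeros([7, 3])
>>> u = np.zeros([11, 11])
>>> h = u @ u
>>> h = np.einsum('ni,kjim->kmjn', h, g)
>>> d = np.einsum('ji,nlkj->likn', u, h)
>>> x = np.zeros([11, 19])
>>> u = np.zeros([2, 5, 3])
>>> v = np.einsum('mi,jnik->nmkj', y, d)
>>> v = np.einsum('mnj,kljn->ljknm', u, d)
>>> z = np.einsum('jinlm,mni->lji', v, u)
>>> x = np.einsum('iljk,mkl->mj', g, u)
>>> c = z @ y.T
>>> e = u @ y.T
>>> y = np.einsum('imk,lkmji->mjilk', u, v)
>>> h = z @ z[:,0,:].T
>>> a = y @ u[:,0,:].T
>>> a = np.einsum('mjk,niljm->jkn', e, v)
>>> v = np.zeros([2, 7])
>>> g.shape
(5, 3, 11, 5)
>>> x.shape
(2, 11)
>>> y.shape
(5, 5, 2, 11, 3)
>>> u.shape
(2, 5, 3)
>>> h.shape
(5, 11, 5)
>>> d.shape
(5, 11, 3, 5)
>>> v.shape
(2, 7)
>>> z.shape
(5, 11, 3)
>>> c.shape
(5, 11, 7)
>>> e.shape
(2, 5, 7)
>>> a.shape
(5, 7, 11)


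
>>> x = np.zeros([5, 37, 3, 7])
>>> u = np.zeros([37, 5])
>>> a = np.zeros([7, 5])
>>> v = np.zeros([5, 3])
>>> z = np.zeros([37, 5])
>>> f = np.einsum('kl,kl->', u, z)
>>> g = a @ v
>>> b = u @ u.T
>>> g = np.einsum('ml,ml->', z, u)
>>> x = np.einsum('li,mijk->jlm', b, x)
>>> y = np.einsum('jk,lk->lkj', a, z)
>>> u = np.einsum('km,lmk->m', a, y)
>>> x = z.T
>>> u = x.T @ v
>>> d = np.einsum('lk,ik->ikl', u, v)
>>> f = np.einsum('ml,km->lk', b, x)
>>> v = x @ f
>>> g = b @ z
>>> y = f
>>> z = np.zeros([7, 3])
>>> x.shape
(5, 37)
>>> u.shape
(37, 3)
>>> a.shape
(7, 5)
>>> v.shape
(5, 5)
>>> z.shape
(7, 3)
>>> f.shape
(37, 5)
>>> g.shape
(37, 5)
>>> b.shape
(37, 37)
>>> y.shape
(37, 5)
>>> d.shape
(5, 3, 37)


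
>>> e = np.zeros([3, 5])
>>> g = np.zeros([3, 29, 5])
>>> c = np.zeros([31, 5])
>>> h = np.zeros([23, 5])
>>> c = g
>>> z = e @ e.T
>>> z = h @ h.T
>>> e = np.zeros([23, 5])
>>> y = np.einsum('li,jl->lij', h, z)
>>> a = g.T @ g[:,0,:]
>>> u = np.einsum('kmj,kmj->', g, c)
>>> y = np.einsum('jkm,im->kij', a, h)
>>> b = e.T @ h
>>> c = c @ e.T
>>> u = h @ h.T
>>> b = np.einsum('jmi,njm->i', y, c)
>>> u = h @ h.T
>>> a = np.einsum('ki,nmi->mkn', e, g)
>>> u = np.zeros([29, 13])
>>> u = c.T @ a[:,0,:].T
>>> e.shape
(23, 5)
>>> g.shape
(3, 29, 5)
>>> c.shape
(3, 29, 23)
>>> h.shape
(23, 5)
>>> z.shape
(23, 23)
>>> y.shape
(29, 23, 5)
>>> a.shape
(29, 23, 3)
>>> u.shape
(23, 29, 29)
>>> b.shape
(5,)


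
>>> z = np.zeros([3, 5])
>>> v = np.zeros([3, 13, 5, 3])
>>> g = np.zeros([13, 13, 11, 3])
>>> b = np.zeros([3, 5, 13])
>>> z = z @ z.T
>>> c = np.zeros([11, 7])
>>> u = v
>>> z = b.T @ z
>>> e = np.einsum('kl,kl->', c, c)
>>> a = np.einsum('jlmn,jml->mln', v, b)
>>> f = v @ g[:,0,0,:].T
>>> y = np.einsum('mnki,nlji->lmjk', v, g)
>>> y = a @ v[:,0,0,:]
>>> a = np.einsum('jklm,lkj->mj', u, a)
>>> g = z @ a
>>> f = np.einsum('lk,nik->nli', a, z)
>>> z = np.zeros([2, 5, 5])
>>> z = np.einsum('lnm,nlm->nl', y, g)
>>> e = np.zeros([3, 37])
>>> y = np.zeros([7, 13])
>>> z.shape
(13, 5)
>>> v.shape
(3, 13, 5, 3)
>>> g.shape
(13, 5, 3)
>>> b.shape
(3, 5, 13)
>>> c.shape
(11, 7)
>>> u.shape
(3, 13, 5, 3)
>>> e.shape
(3, 37)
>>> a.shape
(3, 3)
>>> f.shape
(13, 3, 5)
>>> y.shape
(7, 13)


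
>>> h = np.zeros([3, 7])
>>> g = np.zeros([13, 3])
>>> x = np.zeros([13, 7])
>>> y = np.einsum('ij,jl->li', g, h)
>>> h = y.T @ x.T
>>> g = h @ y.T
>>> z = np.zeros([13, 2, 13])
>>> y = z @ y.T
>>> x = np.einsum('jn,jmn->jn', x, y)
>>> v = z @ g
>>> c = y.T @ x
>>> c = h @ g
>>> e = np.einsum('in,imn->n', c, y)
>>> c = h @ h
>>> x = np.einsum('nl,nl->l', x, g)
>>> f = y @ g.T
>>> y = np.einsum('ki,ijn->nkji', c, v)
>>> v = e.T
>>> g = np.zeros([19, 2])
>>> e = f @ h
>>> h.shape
(13, 13)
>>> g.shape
(19, 2)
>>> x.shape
(7,)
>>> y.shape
(7, 13, 2, 13)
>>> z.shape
(13, 2, 13)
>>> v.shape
(7,)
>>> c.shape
(13, 13)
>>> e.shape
(13, 2, 13)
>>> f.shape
(13, 2, 13)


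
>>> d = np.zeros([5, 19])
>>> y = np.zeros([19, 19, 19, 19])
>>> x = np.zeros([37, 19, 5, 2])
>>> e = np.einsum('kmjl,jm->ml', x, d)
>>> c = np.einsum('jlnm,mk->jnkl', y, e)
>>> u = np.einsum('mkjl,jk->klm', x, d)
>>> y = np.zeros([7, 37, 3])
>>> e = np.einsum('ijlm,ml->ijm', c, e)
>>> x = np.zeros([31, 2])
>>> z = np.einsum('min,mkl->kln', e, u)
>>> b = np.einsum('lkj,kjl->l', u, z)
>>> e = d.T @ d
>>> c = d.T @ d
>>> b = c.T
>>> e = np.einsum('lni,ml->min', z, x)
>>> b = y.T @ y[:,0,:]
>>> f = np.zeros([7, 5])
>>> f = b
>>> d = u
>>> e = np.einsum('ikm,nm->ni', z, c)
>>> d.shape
(19, 2, 37)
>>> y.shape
(7, 37, 3)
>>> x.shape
(31, 2)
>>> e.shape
(19, 2)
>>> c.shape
(19, 19)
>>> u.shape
(19, 2, 37)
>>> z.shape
(2, 37, 19)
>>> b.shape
(3, 37, 3)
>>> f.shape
(3, 37, 3)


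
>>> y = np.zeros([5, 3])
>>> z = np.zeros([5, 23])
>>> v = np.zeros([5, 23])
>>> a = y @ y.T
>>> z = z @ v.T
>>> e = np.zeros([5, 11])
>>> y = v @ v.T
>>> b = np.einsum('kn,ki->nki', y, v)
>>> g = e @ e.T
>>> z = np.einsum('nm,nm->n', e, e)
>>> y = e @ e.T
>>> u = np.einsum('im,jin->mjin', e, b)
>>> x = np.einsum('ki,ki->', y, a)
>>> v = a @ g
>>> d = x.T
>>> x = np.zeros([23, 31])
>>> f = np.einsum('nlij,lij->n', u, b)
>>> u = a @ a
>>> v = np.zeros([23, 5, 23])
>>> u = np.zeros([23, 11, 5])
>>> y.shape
(5, 5)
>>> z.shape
(5,)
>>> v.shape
(23, 5, 23)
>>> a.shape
(5, 5)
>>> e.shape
(5, 11)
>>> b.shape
(5, 5, 23)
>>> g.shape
(5, 5)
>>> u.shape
(23, 11, 5)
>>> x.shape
(23, 31)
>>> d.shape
()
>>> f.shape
(11,)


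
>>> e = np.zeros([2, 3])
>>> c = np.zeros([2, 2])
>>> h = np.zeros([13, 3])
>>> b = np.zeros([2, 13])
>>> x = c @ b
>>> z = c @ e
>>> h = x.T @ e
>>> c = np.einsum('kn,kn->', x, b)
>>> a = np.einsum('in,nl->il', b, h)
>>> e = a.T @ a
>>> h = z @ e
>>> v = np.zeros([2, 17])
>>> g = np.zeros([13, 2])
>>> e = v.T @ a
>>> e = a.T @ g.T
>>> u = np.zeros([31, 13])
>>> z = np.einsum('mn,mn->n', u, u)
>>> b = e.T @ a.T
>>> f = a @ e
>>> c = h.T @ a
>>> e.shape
(3, 13)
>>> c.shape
(3, 3)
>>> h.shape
(2, 3)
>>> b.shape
(13, 2)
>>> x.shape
(2, 13)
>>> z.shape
(13,)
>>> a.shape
(2, 3)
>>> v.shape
(2, 17)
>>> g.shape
(13, 2)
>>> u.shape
(31, 13)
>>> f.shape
(2, 13)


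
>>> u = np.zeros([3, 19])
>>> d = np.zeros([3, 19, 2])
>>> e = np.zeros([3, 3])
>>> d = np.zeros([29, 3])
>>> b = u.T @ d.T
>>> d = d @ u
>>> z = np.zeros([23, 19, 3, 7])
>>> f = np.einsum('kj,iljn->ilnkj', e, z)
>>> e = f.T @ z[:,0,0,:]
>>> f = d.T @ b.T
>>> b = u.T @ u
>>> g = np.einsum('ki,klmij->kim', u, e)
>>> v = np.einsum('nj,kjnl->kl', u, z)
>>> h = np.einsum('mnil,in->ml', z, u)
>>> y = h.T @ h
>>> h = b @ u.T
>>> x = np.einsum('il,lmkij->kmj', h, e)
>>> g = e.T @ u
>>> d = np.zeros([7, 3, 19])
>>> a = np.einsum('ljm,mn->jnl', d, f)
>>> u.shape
(3, 19)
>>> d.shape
(7, 3, 19)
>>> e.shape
(3, 3, 7, 19, 7)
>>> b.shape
(19, 19)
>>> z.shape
(23, 19, 3, 7)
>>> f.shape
(19, 19)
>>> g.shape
(7, 19, 7, 3, 19)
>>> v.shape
(23, 7)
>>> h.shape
(19, 3)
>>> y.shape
(7, 7)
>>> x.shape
(7, 3, 7)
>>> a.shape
(3, 19, 7)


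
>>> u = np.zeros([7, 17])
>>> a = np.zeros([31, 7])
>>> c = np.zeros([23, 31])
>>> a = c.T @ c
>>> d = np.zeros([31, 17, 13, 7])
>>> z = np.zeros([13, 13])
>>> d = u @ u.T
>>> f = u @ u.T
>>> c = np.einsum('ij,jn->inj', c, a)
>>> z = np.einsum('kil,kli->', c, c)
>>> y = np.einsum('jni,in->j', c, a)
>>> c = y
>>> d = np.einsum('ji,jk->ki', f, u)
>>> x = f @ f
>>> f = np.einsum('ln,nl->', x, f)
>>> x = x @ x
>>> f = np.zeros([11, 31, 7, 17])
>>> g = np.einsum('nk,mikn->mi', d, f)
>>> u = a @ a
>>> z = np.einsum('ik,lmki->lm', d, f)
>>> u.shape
(31, 31)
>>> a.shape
(31, 31)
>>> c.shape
(23,)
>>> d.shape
(17, 7)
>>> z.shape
(11, 31)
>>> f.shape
(11, 31, 7, 17)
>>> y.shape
(23,)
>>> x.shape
(7, 7)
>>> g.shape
(11, 31)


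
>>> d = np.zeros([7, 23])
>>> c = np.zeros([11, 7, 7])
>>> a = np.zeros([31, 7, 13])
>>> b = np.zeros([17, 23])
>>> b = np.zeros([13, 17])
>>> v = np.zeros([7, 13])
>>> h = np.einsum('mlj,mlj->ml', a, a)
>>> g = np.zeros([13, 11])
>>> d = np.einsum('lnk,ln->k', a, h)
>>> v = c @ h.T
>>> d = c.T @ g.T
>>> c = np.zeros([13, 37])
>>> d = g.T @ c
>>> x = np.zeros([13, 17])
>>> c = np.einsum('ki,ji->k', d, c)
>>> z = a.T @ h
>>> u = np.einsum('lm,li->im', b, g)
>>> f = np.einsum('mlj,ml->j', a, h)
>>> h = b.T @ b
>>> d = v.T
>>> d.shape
(31, 7, 11)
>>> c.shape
(11,)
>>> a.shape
(31, 7, 13)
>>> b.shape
(13, 17)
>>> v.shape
(11, 7, 31)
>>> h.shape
(17, 17)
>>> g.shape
(13, 11)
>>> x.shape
(13, 17)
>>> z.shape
(13, 7, 7)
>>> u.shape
(11, 17)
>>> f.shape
(13,)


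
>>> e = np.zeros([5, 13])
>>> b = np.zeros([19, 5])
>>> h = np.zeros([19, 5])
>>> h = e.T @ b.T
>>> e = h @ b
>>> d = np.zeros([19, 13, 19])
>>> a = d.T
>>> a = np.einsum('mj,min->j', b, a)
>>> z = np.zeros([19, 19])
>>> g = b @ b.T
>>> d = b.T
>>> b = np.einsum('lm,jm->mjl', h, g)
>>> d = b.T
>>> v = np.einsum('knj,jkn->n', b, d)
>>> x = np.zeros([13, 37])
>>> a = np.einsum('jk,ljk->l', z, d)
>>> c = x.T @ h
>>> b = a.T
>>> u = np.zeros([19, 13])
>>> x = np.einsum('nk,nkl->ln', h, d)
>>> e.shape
(13, 5)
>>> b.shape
(13,)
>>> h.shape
(13, 19)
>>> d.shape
(13, 19, 19)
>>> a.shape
(13,)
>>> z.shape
(19, 19)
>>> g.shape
(19, 19)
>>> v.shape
(19,)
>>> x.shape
(19, 13)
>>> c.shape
(37, 19)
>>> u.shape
(19, 13)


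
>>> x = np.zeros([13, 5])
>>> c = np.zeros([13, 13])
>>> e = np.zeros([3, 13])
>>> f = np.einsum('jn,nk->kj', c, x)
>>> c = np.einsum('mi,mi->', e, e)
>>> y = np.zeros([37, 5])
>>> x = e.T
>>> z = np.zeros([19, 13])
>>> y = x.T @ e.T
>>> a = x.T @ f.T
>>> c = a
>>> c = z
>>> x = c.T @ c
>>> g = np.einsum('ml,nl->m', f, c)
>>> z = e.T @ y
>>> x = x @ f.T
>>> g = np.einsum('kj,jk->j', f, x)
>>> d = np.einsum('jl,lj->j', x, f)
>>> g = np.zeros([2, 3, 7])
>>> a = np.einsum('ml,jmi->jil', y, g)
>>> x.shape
(13, 5)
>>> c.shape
(19, 13)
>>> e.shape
(3, 13)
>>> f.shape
(5, 13)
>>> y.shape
(3, 3)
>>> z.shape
(13, 3)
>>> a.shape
(2, 7, 3)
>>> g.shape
(2, 3, 7)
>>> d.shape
(13,)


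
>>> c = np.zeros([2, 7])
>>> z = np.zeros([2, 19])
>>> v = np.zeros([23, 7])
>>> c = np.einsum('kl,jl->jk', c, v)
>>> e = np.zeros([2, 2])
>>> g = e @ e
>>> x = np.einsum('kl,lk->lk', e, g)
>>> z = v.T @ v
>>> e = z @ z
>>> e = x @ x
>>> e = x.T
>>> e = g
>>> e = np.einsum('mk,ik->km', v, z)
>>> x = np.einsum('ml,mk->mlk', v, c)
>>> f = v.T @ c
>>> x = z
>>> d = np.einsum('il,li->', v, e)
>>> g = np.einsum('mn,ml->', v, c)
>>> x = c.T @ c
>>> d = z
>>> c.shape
(23, 2)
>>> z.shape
(7, 7)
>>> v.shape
(23, 7)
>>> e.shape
(7, 23)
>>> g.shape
()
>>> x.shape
(2, 2)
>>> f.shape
(7, 2)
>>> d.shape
(7, 7)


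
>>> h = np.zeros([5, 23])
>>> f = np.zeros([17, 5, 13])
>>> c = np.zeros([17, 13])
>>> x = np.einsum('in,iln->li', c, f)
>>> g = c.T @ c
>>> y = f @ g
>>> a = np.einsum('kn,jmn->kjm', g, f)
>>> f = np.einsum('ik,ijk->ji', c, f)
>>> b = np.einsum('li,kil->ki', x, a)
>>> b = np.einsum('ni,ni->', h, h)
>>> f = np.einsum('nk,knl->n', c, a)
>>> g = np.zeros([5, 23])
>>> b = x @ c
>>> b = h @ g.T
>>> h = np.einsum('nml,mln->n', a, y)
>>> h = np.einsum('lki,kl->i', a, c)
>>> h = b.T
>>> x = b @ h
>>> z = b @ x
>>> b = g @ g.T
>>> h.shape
(5, 5)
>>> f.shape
(17,)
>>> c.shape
(17, 13)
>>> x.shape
(5, 5)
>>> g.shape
(5, 23)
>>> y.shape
(17, 5, 13)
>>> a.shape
(13, 17, 5)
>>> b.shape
(5, 5)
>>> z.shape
(5, 5)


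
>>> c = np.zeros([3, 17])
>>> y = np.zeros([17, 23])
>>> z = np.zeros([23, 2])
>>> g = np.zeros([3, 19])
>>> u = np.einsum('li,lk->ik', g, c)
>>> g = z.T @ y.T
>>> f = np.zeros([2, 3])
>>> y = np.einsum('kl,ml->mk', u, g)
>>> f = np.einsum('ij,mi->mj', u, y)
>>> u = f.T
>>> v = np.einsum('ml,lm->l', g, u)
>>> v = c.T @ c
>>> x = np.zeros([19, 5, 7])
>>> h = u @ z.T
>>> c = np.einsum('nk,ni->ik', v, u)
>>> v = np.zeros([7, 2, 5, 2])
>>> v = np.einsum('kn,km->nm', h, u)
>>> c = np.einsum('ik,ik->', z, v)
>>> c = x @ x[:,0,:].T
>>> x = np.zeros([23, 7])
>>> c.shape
(19, 5, 19)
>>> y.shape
(2, 19)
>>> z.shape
(23, 2)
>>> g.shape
(2, 17)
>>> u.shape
(17, 2)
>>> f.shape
(2, 17)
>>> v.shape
(23, 2)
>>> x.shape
(23, 7)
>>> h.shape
(17, 23)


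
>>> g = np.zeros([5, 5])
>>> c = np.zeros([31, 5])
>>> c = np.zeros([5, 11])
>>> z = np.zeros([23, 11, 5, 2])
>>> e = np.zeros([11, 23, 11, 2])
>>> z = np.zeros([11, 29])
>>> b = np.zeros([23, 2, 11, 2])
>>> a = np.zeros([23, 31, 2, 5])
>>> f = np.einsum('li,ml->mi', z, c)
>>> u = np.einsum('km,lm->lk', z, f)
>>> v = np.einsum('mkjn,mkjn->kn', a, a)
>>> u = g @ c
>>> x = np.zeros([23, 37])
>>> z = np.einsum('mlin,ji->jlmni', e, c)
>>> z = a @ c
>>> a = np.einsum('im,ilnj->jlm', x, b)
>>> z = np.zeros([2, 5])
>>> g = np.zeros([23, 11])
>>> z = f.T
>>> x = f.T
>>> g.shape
(23, 11)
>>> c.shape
(5, 11)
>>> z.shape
(29, 5)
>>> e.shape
(11, 23, 11, 2)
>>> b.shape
(23, 2, 11, 2)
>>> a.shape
(2, 2, 37)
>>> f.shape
(5, 29)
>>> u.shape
(5, 11)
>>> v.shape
(31, 5)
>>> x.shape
(29, 5)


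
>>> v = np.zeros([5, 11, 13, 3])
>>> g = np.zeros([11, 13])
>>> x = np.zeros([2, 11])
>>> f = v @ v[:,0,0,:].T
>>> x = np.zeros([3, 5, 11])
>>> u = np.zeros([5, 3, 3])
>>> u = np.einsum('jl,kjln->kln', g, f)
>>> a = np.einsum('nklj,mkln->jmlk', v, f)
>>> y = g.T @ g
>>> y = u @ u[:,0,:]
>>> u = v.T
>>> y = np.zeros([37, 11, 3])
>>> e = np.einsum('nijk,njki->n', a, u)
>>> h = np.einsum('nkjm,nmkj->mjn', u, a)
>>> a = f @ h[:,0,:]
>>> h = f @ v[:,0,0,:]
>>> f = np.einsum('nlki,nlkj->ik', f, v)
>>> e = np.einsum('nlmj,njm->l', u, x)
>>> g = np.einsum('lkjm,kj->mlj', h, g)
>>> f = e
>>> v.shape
(5, 11, 13, 3)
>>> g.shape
(3, 5, 13)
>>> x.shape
(3, 5, 11)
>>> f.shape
(13,)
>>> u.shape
(3, 13, 11, 5)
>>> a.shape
(5, 11, 13, 3)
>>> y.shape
(37, 11, 3)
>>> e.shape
(13,)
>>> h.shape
(5, 11, 13, 3)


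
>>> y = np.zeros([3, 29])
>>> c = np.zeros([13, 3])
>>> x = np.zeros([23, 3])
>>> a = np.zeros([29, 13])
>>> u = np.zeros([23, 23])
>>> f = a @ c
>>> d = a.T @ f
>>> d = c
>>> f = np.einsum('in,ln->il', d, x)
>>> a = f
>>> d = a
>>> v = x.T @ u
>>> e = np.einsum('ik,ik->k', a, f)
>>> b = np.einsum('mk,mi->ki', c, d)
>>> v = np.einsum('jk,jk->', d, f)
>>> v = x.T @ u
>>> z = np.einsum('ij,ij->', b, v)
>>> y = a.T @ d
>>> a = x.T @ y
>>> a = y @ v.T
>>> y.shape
(23, 23)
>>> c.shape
(13, 3)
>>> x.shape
(23, 3)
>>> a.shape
(23, 3)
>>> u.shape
(23, 23)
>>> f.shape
(13, 23)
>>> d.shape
(13, 23)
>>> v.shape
(3, 23)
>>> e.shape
(23,)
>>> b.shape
(3, 23)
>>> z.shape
()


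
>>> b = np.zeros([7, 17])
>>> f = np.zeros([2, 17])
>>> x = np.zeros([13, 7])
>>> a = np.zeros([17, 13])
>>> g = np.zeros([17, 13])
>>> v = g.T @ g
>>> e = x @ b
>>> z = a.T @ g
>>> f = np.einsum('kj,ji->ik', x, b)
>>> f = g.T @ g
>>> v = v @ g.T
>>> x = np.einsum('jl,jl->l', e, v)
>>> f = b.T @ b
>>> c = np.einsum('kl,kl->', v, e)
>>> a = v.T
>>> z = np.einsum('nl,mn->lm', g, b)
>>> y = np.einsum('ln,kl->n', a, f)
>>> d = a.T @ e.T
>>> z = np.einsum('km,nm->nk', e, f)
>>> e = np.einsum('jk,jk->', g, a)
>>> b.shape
(7, 17)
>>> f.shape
(17, 17)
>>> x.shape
(17,)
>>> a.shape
(17, 13)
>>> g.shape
(17, 13)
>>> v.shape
(13, 17)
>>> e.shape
()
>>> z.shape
(17, 13)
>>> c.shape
()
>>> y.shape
(13,)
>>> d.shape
(13, 13)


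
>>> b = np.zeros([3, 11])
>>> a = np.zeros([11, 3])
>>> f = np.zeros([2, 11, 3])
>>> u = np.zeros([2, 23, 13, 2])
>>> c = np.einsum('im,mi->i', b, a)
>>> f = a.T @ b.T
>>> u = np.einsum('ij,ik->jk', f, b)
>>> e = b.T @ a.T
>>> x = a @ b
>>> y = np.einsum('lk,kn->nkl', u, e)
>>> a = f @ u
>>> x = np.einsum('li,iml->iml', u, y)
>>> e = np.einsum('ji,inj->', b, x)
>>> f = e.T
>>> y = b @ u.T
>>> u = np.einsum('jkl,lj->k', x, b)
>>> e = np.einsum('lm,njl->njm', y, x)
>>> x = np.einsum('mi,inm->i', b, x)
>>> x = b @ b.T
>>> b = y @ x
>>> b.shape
(3, 3)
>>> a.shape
(3, 11)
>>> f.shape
()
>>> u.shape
(11,)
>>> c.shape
(3,)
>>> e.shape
(11, 11, 3)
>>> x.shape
(3, 3)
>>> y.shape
(3, 3)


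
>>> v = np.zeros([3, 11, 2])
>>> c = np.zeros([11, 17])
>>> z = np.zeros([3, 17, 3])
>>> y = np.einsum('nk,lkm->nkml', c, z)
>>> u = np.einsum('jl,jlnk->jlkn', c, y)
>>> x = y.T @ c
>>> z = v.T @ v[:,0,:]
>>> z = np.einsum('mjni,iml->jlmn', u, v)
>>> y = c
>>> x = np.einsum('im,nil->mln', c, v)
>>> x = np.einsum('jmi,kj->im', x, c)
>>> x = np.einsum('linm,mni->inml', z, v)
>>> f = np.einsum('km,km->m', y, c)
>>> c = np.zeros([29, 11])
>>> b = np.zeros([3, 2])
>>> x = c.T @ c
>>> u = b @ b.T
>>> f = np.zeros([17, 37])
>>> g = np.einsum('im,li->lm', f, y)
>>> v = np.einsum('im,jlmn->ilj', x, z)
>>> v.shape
(11, 2, 17)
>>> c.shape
(29, 11)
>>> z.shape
(17, 2, 11, 3)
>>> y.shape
(11, 17)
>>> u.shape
(3, 3)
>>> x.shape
(11, 11)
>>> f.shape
(17, 37)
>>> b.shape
(3, 2)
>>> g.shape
(11, 37)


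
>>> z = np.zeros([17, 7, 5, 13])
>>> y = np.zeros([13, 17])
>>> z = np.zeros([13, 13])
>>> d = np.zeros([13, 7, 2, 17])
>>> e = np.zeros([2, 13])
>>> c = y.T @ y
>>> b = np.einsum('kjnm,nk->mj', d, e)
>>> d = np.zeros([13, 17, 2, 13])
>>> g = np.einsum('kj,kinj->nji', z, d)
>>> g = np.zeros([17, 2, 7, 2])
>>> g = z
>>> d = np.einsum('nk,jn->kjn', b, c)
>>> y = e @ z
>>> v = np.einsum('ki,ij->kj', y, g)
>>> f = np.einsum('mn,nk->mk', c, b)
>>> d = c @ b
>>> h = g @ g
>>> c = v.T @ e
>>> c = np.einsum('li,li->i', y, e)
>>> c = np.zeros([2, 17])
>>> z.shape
(13, 13)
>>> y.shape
(2, 13)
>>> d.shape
(17, 7)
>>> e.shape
(2, 13)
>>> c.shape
(2, 17)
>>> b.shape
(17, 7)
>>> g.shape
(13, 13)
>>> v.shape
(2, 13)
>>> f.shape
(17, 7)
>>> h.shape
(13, 13)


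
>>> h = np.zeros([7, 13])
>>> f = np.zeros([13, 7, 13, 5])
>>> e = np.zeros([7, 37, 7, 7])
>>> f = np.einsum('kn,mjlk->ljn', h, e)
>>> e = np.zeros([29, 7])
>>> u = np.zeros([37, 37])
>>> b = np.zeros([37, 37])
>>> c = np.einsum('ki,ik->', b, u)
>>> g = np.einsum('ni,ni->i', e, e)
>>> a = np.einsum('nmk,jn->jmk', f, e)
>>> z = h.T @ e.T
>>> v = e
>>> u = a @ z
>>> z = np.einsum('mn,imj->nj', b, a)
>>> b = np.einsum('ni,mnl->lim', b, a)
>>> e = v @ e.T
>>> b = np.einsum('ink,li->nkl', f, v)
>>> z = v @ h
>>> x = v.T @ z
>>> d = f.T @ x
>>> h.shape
(7, 13)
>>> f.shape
(7, 37, 13)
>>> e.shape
(29, 29)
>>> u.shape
(29, 37, 29)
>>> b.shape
(37, 13, 29)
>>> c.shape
()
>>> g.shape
(7,)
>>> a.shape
(29, 37, 13)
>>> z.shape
(29, 13)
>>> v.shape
(29, 7)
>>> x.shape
(7, 13)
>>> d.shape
(13, 37, 13)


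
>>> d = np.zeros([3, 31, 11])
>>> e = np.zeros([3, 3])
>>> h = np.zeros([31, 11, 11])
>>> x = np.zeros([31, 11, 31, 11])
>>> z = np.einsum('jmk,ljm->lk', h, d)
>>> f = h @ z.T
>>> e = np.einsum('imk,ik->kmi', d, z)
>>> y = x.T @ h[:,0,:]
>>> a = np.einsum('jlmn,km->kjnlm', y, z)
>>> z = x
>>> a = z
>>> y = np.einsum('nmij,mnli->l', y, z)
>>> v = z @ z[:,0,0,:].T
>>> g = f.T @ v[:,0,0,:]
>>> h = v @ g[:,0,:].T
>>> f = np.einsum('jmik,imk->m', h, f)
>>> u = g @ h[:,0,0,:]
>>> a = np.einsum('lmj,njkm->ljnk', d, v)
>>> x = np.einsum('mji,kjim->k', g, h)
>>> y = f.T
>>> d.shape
(3, 31, 11)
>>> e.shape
(11, 31, 3)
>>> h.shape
(31, 11, 31, 3)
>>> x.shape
(31,)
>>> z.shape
(31, 11, 31, 11)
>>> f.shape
(11,)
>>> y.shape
(11,)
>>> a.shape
(3, 11, 31, 31)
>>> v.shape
(31, 11, 31, 31)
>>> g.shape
(3, 11, 31)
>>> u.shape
(3, 11, 3)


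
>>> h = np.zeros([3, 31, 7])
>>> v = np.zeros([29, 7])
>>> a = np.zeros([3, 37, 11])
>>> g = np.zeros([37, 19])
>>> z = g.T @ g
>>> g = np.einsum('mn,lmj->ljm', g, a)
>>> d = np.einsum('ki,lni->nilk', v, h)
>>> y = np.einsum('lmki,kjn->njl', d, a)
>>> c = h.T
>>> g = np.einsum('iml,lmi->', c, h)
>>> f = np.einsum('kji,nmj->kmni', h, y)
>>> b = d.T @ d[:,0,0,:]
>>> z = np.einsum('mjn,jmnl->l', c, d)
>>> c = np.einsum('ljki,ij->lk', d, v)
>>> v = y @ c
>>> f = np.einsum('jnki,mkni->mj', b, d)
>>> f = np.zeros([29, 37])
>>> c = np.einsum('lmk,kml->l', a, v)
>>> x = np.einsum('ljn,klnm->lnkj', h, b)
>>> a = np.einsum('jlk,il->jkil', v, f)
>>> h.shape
(3, 31, 7)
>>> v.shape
(11, 37, 3)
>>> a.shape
(11, 3, 29, 37)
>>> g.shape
()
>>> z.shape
(29,)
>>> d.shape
(31, 7, 3, 29)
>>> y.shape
(11, 37, 31)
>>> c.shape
(3,)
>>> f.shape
(29, 37)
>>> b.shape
(29, 3, 7, 29)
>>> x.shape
(3, 7, 29, 31)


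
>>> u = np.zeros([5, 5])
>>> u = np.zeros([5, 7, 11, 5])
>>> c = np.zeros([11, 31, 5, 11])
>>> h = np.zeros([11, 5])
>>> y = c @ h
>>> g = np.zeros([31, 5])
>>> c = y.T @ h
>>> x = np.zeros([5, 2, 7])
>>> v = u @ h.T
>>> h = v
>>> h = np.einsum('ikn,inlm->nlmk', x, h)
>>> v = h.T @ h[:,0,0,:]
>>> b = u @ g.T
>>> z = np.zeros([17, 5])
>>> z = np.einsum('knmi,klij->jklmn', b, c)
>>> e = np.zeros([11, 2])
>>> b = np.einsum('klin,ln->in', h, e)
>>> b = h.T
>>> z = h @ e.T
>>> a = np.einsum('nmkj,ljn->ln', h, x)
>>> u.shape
(5, 7, 11, 5)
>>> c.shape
(5, 5, 31, 5)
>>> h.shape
(7, 11, 11, 2)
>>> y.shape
(11, 31, 5, 5)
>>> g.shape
(31, 5)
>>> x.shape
(5, 2, 7)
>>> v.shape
(2, 11, 11, 2)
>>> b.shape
(2, 11, 11, 7)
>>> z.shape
(7, 11, 11, 11)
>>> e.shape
(11, 2)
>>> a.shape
(5, 7)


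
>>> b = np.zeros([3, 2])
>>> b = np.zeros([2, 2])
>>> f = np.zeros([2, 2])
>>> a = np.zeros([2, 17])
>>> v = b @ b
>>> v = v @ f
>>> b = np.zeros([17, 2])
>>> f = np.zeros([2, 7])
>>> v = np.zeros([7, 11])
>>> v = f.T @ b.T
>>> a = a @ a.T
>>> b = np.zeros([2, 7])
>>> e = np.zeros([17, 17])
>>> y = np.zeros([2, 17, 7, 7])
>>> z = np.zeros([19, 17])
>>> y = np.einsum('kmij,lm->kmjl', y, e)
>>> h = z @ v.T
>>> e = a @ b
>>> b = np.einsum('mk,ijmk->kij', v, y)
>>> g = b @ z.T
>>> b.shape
(17, 2, 17)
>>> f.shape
(2, 7)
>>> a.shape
(2, 2)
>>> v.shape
(7, 17)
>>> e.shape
(2, 7)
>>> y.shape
(2, 17, 7, 17)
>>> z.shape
(19, 17)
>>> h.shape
(19, 7)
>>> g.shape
(17, 2, 19)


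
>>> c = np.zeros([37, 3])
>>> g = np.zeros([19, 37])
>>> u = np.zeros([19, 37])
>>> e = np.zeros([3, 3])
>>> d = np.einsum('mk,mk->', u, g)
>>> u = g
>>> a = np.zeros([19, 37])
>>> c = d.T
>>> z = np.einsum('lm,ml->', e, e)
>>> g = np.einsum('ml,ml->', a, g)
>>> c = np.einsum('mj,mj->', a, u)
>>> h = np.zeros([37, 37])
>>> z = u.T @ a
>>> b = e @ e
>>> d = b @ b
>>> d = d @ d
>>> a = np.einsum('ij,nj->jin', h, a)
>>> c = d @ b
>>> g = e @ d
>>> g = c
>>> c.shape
(3, 3)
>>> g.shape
(3, 3)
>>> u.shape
(19, 37)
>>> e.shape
(3, 3)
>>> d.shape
(3, 3)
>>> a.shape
(37, 37, 19)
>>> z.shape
(37, 37)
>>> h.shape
(37, 37)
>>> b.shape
(3, 3)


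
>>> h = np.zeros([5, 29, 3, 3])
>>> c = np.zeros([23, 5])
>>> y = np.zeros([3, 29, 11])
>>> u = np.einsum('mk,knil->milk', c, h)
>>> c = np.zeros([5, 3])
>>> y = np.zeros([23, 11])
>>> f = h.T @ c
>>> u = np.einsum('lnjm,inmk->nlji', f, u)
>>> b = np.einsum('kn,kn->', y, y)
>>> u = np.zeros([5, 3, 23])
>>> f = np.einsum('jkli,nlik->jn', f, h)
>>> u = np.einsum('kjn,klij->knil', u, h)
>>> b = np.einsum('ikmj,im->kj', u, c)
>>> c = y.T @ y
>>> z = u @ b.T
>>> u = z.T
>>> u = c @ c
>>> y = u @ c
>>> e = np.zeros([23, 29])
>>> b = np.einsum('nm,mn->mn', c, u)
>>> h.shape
(5, 29, 3, 3)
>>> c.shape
(11, 11)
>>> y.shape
(11, 11)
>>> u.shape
(11, 11)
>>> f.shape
(3, 5)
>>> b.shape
(11, 11)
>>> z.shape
(5, 23, 3, 23)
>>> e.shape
(23, 29)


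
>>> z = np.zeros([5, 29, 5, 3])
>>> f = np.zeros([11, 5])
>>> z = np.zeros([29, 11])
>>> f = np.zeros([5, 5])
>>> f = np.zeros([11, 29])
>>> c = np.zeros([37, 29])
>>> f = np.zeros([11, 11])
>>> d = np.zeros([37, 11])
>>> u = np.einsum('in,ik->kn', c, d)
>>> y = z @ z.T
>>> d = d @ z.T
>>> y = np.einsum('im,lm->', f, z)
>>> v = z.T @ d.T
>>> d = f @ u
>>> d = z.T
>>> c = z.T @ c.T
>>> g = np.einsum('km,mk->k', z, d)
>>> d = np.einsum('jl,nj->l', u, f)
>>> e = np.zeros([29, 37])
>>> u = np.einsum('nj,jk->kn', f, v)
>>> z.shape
(29, 11)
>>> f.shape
(11, 11)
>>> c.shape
(11, 37)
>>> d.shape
(29,)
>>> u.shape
(37, 11)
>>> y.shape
()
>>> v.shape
(11, 37)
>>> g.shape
(29,)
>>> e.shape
(29, 37)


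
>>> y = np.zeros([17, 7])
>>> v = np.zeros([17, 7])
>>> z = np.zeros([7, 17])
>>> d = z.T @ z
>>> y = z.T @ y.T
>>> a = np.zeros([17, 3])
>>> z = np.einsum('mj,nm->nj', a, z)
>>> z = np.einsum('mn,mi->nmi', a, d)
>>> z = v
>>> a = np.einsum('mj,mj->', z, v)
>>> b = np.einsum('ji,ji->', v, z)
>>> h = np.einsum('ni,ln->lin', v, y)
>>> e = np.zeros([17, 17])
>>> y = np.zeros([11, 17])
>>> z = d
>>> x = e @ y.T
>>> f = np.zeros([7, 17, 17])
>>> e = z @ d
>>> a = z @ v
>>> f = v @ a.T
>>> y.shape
(11, 17)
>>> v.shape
(17, 7)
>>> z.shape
(17, 17)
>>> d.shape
(17, 17)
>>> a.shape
(17, 7)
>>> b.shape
()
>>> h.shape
(17, 7, 17)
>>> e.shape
(17, 17)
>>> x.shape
(17, 11)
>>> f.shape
(17, 17)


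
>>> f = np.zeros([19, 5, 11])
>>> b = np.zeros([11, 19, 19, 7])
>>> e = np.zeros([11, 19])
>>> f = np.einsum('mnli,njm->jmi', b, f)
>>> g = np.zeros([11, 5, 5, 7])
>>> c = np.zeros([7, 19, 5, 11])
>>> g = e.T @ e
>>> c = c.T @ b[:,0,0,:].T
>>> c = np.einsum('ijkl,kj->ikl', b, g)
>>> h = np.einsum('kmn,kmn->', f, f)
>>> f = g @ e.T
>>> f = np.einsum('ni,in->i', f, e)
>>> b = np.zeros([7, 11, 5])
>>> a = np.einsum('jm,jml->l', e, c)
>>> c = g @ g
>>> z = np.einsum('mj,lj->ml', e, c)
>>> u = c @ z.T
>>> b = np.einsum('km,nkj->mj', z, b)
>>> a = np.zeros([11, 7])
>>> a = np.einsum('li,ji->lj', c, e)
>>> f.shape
(11,)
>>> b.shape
(19, 5)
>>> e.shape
(11, 19)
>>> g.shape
(19, 19)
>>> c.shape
(19, 19)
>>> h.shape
()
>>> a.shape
(19, 11)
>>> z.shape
(11, 19)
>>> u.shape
(19, 11)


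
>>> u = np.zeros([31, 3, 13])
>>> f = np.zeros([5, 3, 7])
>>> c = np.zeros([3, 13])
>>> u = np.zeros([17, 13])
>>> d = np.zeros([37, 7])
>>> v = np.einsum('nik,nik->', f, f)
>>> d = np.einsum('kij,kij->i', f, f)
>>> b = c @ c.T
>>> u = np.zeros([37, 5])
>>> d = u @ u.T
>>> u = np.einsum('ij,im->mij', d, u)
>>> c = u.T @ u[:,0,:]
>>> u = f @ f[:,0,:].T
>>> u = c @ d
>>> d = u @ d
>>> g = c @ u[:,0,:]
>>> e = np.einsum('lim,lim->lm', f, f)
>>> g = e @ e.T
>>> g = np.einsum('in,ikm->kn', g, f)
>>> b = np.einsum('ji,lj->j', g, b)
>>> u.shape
(37, 37, 37)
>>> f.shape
(5, 3, 7)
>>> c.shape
(37, 37, 37)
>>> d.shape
(37, 37, 37)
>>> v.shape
()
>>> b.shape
(3,)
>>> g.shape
(3, 5)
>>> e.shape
(5, 7)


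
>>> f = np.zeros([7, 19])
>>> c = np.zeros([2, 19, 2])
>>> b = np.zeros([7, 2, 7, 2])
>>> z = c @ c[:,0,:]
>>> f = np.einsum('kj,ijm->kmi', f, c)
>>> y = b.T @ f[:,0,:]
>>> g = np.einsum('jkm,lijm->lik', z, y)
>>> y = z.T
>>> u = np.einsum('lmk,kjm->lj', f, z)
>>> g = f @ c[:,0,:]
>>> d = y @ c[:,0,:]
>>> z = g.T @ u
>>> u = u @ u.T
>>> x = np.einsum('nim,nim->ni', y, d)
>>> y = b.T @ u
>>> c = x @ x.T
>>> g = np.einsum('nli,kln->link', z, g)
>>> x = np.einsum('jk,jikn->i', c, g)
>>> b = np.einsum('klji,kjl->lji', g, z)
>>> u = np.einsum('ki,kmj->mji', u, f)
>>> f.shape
(7, 2, 2)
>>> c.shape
(2, 2)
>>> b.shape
(19, 2, 7)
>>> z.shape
(2, 2, 19)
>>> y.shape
(2, 7, 2, 7)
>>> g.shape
(2, 19, 2, 7)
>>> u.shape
(2, 2, 7)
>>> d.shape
(2, 19, 2)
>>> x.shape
(19,)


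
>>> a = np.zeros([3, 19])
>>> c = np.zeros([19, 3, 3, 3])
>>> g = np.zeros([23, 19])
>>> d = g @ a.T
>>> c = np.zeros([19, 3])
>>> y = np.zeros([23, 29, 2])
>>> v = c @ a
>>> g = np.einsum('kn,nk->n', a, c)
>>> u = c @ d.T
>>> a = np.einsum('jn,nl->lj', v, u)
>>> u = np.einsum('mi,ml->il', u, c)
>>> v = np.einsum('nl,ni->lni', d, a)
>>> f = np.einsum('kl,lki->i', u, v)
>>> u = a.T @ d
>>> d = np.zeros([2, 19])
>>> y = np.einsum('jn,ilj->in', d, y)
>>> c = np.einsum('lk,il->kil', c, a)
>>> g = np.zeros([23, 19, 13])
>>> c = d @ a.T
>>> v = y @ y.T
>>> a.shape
(23, 19)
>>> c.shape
(2, 23)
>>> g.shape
(23, 19, 13)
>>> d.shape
(2, 19)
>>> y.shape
(23, 19)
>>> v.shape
(23, 23)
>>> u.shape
(19, 3)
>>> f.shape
(19,)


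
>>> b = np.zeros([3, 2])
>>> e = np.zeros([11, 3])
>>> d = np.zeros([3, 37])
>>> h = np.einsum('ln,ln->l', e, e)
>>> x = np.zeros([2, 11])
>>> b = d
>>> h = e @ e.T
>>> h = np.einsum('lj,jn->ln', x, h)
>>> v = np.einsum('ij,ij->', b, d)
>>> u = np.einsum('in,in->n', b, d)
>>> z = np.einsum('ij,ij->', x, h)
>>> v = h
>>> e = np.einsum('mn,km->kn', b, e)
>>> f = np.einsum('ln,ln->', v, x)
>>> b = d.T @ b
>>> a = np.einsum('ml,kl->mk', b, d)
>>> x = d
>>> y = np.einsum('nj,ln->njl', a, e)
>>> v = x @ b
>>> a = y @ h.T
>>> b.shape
(37, 37)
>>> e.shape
(11, 37)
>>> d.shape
(3, 37)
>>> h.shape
(2, 11)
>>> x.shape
(3, 37)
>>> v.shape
(3, 37)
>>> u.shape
(37,)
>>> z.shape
()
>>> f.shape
()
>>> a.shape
(37, 3, 2)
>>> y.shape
(37, 3, 11)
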